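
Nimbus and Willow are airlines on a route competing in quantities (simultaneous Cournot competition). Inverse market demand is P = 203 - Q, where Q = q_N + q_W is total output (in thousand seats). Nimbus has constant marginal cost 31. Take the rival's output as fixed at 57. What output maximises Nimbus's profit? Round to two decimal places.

57.50

With the rival's output fixed at 57, Nimbus's profit is π_N = (203 - 57 - q_N)q_N - (31q_N) = (146 - q_N)q_N - (31q_N).
∂π_N/∂q_N = 115 - 2q_N = 0, so q_N = 115/2.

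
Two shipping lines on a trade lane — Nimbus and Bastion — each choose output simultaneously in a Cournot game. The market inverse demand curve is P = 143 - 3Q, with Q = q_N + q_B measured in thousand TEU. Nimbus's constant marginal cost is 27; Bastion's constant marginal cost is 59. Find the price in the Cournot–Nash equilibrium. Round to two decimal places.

Nimbus's profit: π_N = (143 - 3Q)q_N - (27q_N). Setting ∂π_N/∂q_N = 0: 116 - 6q_N - 3(q_B) = 0.
Bastion's profit: π_B = (143 - 3Q)q_B - (59q_B). Setting ∂π_B/∂q_B = 0: 84 - 6q_B - 3(q_N) = 0.
So q_N = (116 - 3q_B)/6 and q_B = (84 - 3q_N)/6.
Solving the pair: q_N = 148/9, q_B = 52/9.
Total output Q = 200/9, so price P = 143 - 3·(200/9) = 229/3.

76.33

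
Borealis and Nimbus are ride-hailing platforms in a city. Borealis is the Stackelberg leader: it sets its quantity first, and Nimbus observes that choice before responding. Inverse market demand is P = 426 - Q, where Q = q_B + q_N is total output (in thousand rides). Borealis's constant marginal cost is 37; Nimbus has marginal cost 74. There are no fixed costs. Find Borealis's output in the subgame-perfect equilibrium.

Solve by backward induction. Given q_B, the follower Nimbus maximises π_N = (426 - q_B - q_N)q_N - 74q_N.
∂π_N/∂q_N = 352 - q_B - 2q_N = 0 gives the reaction function q_N = (352 - q_B)/2.
Borealis substitutes q_N(q_B) into its own profit: π_B = q_B(426 - q_B - (352 - q_B)/2) - 37q_B = (250 - (1/2)q_B)q_B - 37q_B.
Leader FOC: 213 - q_B = 0, so q_B = 213.
Then q_N = (352 - 213)/2 = 139/2.

213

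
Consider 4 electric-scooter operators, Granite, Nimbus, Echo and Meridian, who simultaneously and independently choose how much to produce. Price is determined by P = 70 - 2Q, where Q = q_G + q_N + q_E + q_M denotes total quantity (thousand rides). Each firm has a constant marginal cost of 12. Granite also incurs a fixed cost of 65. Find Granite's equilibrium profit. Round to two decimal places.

Each firm earns π_i = (70 - 2Q)q_i - 12q_i.
First-order condition (treating rivals' output as given): 58 - 4q_i - 2·Σ_{j≠i} q_j = 0.
By symmetry each firm produces the same amount; substituting Σ_{j≠i} q_j = 3q_i yields q_i = 58/10 = 29/5.
Price P = 70 - 2·(116/5) = 118/5.
Granite's profit: (118/5 - 12)·(29/5) - 65 = 57/25.

2.28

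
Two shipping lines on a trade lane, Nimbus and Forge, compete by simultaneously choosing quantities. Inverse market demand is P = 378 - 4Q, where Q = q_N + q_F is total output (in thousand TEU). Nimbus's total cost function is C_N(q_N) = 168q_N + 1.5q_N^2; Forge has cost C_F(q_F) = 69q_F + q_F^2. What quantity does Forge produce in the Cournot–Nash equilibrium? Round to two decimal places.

27.22

Nimbus's profit: π_N = (378 - 4Q)q_N - (168q_N + (3/2)q_N²). Setting ∂π_N/∂q_N = 0: 210 - 11q_N - 4(q_F) = 0.
Forge's first-order condition: 309 - 10q_F - 4(q_N) = 0.
So q_N = (210 - 4q_F)/11 and q_F = (309 - 4q_N)/10.
Solving the pair: q_N = 432/47, q_F = 27.2234.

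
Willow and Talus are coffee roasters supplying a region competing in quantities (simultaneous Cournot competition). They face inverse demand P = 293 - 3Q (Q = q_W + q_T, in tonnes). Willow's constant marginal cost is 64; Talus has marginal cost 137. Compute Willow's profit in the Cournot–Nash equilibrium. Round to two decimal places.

Willow's profit: π_W = (293 - 3Q)q_W - (64q_W). Setting ∂π_W/∂q_W = 0: 229 - 6q_W - 3(q_T) = 0.
Talus's profit: π_T = (293 - 3Q)q_T - (137q_T). Setting ∂π_T/∂q_T = 0: 156 - 6q_T - 3(q_W) = 0.
Best responses: q_W = (229 - 3q_T)/6, q_T = (156 - 3q_W)/6.
Solving the pair: q_W = 302/9, q_T = 83/9.
Price P = 293 - 3·(385/9) = 494/3.
Willow's profit: (494/3 - 64)·(302/9) = 3377.9259.

3377.93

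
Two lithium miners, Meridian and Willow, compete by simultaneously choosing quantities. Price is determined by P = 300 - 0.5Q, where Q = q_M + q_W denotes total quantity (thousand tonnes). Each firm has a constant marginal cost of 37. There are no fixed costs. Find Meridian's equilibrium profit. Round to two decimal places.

Each firm earns π_i = (300 - 0.5Q)q_i - 37q_i.
Setting ∂π_i/∂q_i = 0 with rivals' quantities fixed: 263 - q_i - (1/2)q_j = 0.
With identical firms every q_j equals q_i, so q_j = q_i and 263 = (3/2)q_i, giving q_i = 526/3.
Price P = 300 - (1/2)·(1052/3) = 374/3.
Meridian's profit: (374/3 - 37)·(526/3) = 15370.8889.

15370.89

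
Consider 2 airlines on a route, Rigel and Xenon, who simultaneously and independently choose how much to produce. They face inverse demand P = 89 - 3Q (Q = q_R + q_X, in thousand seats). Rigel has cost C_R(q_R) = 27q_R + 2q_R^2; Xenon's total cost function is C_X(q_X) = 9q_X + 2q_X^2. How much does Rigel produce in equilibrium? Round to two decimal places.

4.18

Rigel's profit: π_R = (89 - 3Q)q_R - (27q_R + 2q_R²). Setting ∂π_R/∂q_R = 0: 62 - 10q_R - 3(q_X) = 0.
Xenon's first-order condition: 80 - 10q_X - 3(q_R) = 0.
So q_R = (62 - 3q_X)/10 and q_X = (80 - 3q_R)/10.
Solving the pair: q_R = 380/91, q_X = 614/91.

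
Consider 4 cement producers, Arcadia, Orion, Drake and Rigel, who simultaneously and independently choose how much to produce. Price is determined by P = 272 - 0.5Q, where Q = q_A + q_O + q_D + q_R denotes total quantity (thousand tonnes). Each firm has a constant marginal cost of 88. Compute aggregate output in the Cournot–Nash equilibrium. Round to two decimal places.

294.40

A representative firm's profit is π_i = q_i(272 - 0.5Q) - 88q_i.
First-order condition (treating rivals' output as given): 184 - q_i - (1/2)·Σ_{j≠i} q_j = 0.
With identical firms every q_j equals q_i, so Σ_{j≠i} q_j = 3q_i and 184 = (5/2)q_i, giving q_i = 368/5.
Total output Q = 368/5 + 368/5 + 368/5 + 368/5 = 1472/5.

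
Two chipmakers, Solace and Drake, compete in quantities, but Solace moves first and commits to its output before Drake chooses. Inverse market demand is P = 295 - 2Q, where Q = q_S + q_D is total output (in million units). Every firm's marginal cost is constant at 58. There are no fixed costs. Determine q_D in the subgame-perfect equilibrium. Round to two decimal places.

The follower Drake best-responds to any q_S: π_D = (295 - 2Q)q_D - 58q_D.
Setting the follower's marginal profit to zero, 237 - 2q_S - 4q_D = 0, i.e. q_D = (237 - 2q_S)/4.
Solace substitutes q_D(q_S) into its own profit: π_S = q_S(295 - 2q_S - (237 - 2q_S)/2) - 58q_S = (353/2 - q_S)q_S - 58q_S.
The leader's first-order condition 237/2 - 2q_S = 0 yields q_S = 237/4.
Then q_D = (237 - 2·(237/4))/4 = 237/8.

29.63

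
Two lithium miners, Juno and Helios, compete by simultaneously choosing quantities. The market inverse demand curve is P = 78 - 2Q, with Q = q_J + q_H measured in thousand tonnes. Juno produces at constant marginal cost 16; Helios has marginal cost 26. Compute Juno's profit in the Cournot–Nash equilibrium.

Juno's profit: π_J = (78 - 2Q)q_J - (16q_J). Setting ∂π_J/∂q_J = 0: 62 - 4q_J - 2(q_H) = 0.
Helios's profit: π_H = (78 - 2Q)q_H - (26q_H). Setting ∂π_H/∂q_H = 0: 52 - 4q_H - 2(q_J) = 0.
Rearranging gives the reaction functions q_J = (62 - 2q_H)/4 and q_H = (52 - 2q_J)/4.
Substituting one into the other gives q_J = 12 and q_H = 7.
Price P = 78 - 2·19 = 40.
Juno's profit: (40 - 16)·12 = 288.

288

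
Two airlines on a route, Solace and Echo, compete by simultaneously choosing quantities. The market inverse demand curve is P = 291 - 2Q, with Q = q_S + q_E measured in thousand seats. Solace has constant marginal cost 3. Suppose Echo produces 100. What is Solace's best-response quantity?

22

With the rival's output fixed at 100, Solace's profit is π_S = (291 - 2·100 - 2q_S)q_S - (3q_S) = (91 - 2q_S)q_S - (3q_S).
∂π_S/∂q_S = 88 - 4q_S = 0, so q_S = 22.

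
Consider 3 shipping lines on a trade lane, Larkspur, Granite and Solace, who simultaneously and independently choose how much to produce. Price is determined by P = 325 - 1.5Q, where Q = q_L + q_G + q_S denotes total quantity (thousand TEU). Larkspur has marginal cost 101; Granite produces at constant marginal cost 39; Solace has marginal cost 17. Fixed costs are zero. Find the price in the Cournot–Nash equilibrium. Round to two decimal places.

120.50

Larkspur's profit: π_L = (325 - 1.5Q)q_L - (101q_L). Setting ∂π_L/∂q_L = 0: 224 - 3q_L - (3/2)(q_G + q_S) = 0.
Granite's profit: π_G = (325 - 1.5Q)q_G - (39q_G). Setting ∂π_G/∂q_G = 0: 286 - 3q_G - (3/2)(q_L + q_S) = 0.
Solace's first-order condition: 308 - 3q_S - (3/2)(q_L + q_G) = 0.
Summing all 3 equations gives 818 − 6Q = 0, hence Q = 409/3.
Back-substituting: q_L = (224 − 409/2)/(3/2) = 13, q_G = (286 − 409/2)/(3/2) = 163/3, q_S = (308 − 409/2)/(3/2) = 69.
Total output Q = 409/3, so price P = 325 - (3/2)·(409/3) = 241/2.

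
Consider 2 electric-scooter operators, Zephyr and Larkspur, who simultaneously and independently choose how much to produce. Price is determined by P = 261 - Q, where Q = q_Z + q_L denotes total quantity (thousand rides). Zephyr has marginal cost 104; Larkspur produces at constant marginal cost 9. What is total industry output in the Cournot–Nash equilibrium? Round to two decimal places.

Zephyr's profit: π_Z = (261 - Q)q_Z - (104q_Z). Setting ∂π_Z/∂q_Z = 0: 157 - 2q_Z - (q_L) = 0.
Larkspur's first-order condition: 252 - 2q_L - (q_Z) = 0.
So q_Z = (157 - q_L)/2 and q_L = (252 - q_Z)/2.
Substituting one into the other gives q_Z = 62/3 and q_L = 347/3.
Total output Q = 62/3 + 347/3 = 409/3.

136.33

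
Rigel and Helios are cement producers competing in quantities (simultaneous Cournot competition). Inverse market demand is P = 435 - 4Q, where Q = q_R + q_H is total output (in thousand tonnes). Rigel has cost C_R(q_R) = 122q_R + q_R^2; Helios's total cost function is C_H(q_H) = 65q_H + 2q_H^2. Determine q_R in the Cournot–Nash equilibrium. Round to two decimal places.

21.88

Rigel's profit: π_R = (435 - 4Q)q_R - (122q_R + q_R²). Setting ∂π_R/∂q_R = 0: 313 - 10q_R - 4(q_H) = 0.
Helios's first-order condition: 370 - 12q_H - 4(q_R) = 0.
Best responses: q_R = (313 - 4q_H)/10, q_H = (370 - 4q_R)/12.
Solving the pair: q_R = 569/26, q_H = 306/13.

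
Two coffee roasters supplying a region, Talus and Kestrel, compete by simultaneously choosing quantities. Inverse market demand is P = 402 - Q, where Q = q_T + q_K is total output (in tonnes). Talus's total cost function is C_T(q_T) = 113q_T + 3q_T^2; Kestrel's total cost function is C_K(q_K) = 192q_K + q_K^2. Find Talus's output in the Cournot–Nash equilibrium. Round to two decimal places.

30.52

Talus's profit: π_T = (402 - Q)q_T - (113q_T + 3q_T²). Setting ∂π_T/∂q_T = 0: 289 - 8q_T - (q_K) = 0.
Kestrel's first-order condition: 210 - 4q_K - (q_T) = 0.
Rearranging gives the reaction functions q_T = (289 - q_K)/8 and q_K = (210 - q_T)/4.
Substituting one into the other gives q_T = 946/31 and q_K = 1391/31.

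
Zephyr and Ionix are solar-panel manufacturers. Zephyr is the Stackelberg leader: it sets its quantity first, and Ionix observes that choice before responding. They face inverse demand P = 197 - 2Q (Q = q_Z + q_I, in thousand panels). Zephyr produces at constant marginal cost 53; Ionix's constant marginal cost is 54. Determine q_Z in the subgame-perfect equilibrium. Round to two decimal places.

Solve by backward induction. Given q_Z, the follower Ionix maximises π_I = (197 - 2q_Z - 2q_I)q_I - 54q_I.
∂π_I/∂q_I = 143 - 2q_Z - 4q_I = 0 gives the reaction function q_I = (143 - 2q_Z)/4.
Zephyr substitutes q_I(q_Z) into its own profit: π_Z = q_Z(197 - 2q_Z - (143 - 2q_Z)/2) - 53q_Z = (251/2 - q_Z)q_Z - 53q_Z.
Leader FOC: 145/2 - 2q_Z = 0, so q_Z = 145/4.
Then q_I = (143 - 2·(145/4))/4 = 141/8.

36.25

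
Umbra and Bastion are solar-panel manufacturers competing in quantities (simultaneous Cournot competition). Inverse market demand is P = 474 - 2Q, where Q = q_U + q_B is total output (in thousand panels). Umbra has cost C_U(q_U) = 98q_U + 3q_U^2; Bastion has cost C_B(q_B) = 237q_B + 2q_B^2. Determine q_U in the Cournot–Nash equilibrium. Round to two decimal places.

Umbra's profit: π_U = (474 - 2Q)q_U - (98q_U + 3q_U²). Setting ∂π_U/∂q_U = 0: 376 - 10q_U - 2(q_B) = 0.
Bastion's profit: π_B = (474 - 2Q)q_B - (237q_B + 2q_B²). Setting ∂π_B/∂q_B = 0: 237 - 8q_B - 2(q_U) = 0.
Rearranging gives the reaction functions q_U = (376 - 2q_B)/10 and q_B = (237 - 2q_U)/8.
Solving the pair: q_U = 1267/38, q_B = 809/38.

33.34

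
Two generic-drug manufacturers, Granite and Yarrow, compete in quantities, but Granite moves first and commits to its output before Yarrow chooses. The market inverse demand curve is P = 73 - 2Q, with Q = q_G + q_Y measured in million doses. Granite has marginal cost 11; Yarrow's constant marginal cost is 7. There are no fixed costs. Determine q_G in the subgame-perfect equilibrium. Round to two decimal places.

The follower Yarrow best-responds to any q_G: π_Y = (73 - 2Q)q_Y - 7q_Y.
Setting the follower's marginal profit to zero, 66 - 2q_G - 4q_Y = 0, i.e. q_Y = (66 - 2q_G)/4.
The leader anticipates this reaction. Substituting into P = 73 - 2Q gives P = 40 - q_G, so π_G = (40 - q_G)q_G - 11q_G.
The leader's first-order condition 29 - 2q_G = 0 yields q_G = 29/2.
Then q_Y = (66 - 2·(29/2))/4 = 37/4.

14.50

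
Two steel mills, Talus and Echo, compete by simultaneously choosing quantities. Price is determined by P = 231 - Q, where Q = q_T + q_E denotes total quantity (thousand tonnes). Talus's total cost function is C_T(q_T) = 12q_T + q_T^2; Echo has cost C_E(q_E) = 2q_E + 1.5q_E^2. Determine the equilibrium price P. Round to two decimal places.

148.74

Talus's profit: π_T = (231 - Q)q_T - (12q_T + q_T²). Setting ∂π_T/∂q_T = 0: 219 - 4q_T - (q_E) = 0.
Echo's first-order condition: 229 - 5q_E - (q_T) = 0.
Best responses: q_T = (219 - q_E)/4, q_E = (229 - q_T)/5.
Substituting one into the other gives q_T = 866/19 and q_E = 697/19.
Total output Q = 1563/19, so price P = 231 - 1563/19 = 148.7368.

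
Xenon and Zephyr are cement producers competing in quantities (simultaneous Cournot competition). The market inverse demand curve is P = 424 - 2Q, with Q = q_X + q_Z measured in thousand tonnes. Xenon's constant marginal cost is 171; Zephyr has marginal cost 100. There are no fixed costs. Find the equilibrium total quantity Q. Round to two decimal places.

96.17

Xenon's profit: π_X = (424 - 2Q)q_X - (171q_X). Setting ∂π_X/∂q_X = 0: 253 - 4q_X - 2(q_Z) = 0.
Zephyr's first-order condition: 324 - 4q_Z - 2(q_X) = 0.
Best responses: q_X = (253 - 2q_Z)/4, q_Z = (324 - 2q_X)/4.
Substituting one into the other gives q_X = 91/3 and q_Z = 395/6.
Total output Q = 91/3 + 395/6 = 577/6.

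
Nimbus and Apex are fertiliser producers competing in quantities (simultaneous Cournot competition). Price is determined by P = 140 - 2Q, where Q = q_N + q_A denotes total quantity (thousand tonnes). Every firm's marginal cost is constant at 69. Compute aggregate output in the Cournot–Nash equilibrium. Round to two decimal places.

23.67

A representative firm's profit is π_i = q_i(140 - 2Q) - 69q_i.
Setting ∂π_i/∂q_i = 0 with rivals' quantities fixed: 71 - 4q_i - 2q_j = 0.
With identical firms every q_j equals q_i, so q_j = q_i and 71 = 6q_i, giving q_i = 71/6.
Total output Q = 71/6 + 71/6 = 71/3.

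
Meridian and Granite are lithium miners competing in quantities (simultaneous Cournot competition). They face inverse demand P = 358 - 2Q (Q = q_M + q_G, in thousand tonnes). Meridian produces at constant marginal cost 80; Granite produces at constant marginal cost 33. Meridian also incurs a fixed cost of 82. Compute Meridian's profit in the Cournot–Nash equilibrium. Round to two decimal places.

Meridian's profit: π_M = (358 - 2Q)q_M - (80q_M). Setting ∂π_M/∂q_M = 0: 278 - 4q_M - 2(q_G) = 0.
Granite's first-order condition: 325 - 4q_G - 2(q_M) = 0.
So q_M = (278 - 2q_G)/4 and q_G = (325 - 2q_M)/4.
Solving the pair: q_M = 77/2, q_G = 62.
Price P = 358 - 2·(201/2) = 157.
Meridian's profit: (157 - 80)·(77/2) - 82 = 2882.5000.

2882.50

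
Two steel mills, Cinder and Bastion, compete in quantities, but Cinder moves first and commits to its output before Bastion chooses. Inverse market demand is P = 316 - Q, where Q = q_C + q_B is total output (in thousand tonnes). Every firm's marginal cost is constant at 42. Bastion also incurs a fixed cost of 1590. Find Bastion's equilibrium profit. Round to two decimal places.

Solve by backward induction. Given q_C, the follower Bastion maximises π_B = (316 - q_C - q_B)q_B - 42q_B.
Follower FOC: 274 - q_C - 2q_B = 0, so q_B(q_C) = (274 - q_C)/2.
The leader anticipates this reaction. Substituting into P = 316 - Q gives P = 179 - (1/2)q_C, so π_C = (179 - (1/2)q_C)q_C - 42q_C.
The leader's first-order condition 137 - q_C = 0 yields q_C = 137.
Then q_B = (274 - 137)/2 = 137/2.
Price P = 316 - 411/2 = 221/2.
Bastion's profit: (221/2 - 42)·(137/2) - 1590 = 3102.2500.

3102.25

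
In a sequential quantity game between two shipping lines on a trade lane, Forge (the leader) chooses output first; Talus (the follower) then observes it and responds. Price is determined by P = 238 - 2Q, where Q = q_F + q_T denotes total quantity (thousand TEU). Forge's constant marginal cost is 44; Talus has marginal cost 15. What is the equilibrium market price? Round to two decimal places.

Solve by backward induction. Given q_F, the follower Talus maximises π_T = (238 - 2q_F - 2q_T)q_T - 15q_T.
∂π_T/∂q_T = 223 - 2q_F - 4q_T = 0 gives the reaction function q_T = (223 - 2q_F)/4.
The leader anticipates this reaction. Substituting into P = 238 - 2Q gives P = 253/2 - q_F, so π_F = (253/2 - q_F)q_F - 44q_F.
Leader FOC: 165/2 - 2q_F = 0, so q_F = 165/4.
Then q_T = (223 - 2·(165/4))/4 = 281/8.
Total output Q = 611/8, so price P = 238 - 2·(611/8) = 341/4.

85.25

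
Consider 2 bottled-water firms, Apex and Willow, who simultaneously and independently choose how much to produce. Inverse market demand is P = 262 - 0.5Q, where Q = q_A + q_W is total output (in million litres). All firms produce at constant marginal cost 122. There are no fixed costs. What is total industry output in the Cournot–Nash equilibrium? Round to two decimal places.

A representative firm's profit is π_i = q_i(262 - 0.5Q) - 122q_i.
First-order condition (treating rivals' output as given): 140 - q_i - (1/2)q_j = 0.
By symmetry each firm produces the same amount; substituting q_j = q_i yields q_i = 140/(3/2) = 280/3.
Total output Q = 280/3 + 280/3 = 560/3.

186.67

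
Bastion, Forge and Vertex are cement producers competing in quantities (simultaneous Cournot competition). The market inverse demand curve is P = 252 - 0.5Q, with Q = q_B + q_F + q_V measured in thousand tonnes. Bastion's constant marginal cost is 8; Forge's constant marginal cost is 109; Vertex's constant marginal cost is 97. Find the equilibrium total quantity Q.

Bastion's profit: π_B = (252 - 0.5Q)q_B - (8q_B). Setting ∂π_B/∂q_B = 0: 244 - q_B - (1/2)(q_F + q_V) = 0.
Forge's profit: π_F = (252 - 0.5Q)q_F - (109q_F). Setting ∂π_F/∂q_F = 0: 143 - q_F - (1/2)(q_B + q_V) = 0.
Vertex's first-order condition: 155 - q_V - (1/2)(q_B + q_F) = 0.
Adding the 3 conditions: 542 − Q − Q = 0, i.e. Q = 271.
Back-substituting: q_B = (244 − 271/2)/(1/2) = 217, q_F = (143 − 271/2)/(1/2) = 15, q_V = (155 − 271/2)/(1/2) = 39.
Total output Q = 217 + 15 + 39 = 271.

271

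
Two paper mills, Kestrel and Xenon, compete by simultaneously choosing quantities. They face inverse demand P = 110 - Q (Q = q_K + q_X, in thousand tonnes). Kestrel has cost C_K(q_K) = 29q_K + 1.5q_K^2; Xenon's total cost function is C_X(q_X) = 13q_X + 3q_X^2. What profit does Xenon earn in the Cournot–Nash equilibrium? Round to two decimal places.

Kestrel's profit: π_K = (110 - Q)q_K - (29q_K + (3/2)q_K²). Setting ∂π_K/∂q_K = 0: 81 - 5q_K - (q_X) = 0.
Xenon's first-order condition: 97 - 8q_X - (q_K) = 0.
Rearranging gives the reaction functions q_K = (81 - q_X)/5 and q_X = (97 - q_K)/8.
Solving the pair: q_K = 551/39, q_X = 404/39.
Price P = 110 - 955/39 = 85.5128.
Xenon's profit: 85.5128·(404/39) - 13·(404/39) - 3(404/39)² = 429.2334.

429.23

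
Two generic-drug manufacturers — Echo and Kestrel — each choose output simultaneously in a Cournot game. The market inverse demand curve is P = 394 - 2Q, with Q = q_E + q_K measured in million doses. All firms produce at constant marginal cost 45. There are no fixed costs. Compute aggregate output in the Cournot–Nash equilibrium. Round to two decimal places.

116.33

Each firm earns π_i = (394 - 2Q)q_i - 45q_i.
Setting ∂π_i/∂q_i = 0 with rivals' quantities fixed: 349 - 4q_i - 2q_j = 0.
With identical firms every q_j equals q_i, so q_j = q_i and 349 = 6q_i, giving q_i = 349/6.
Total output Q = 349/6 + 349/6 = 349/3.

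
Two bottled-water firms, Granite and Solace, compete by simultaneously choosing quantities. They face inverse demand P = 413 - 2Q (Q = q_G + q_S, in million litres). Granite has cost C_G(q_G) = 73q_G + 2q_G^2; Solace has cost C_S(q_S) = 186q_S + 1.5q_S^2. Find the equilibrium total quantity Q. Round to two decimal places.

Granite's profit: π_G = (413 - 2Q)q_G - (73q_G + 2q_G²). Setting ∂π_G/∂q_G = 0: 340 - 8q_G - 2(q_S) = 0.
Solace's profit: π_S = (413 - 2Q)q_S - (186q_S + (3/2)q_S²). Setting ∂π_S/∂q_S = 0: 227 - 7q_S - 2(q_G) = 0.
Rearranging gives the reaction functions q_G = (340 - 2q_S)/8 and q_S = (227 - 2q_G)/7.
Solving the pair: q_G = 963/26, q_S = 284/13.
Total output Q = 963/26 + 284/13 = 1531/26.

58.88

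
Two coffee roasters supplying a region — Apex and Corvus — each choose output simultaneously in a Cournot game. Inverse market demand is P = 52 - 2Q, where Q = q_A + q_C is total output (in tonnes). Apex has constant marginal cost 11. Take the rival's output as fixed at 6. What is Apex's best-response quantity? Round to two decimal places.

7.25

With the rival's output fixed at 6, Apex's profit is π_A = (52 - 2·6 - 2q_A)q_A - (11q_A) = (40 - 2q_A)q_A - (11q_A).
∂π_A/∂q_A = 29 - 4q_A = 0, so q_A = 29/4.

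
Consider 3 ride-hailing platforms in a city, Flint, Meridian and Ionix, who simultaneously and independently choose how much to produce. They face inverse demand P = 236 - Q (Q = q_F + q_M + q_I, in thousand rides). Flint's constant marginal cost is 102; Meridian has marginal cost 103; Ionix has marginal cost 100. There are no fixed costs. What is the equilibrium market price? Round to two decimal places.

135.25

Flint's profit: π_F = (236 - Q)q_F - (102q_F). Setting ∂π_F/∂q_F = 0: 134 - 2q_F - (q_M + q_I) = 0.
Meridian's profit: π_M = (236 - Q)q_M - (103q_M). Setting ∂π_M/∂q_M = 0: 133 - 2q_M - (q_F + q_I) = 0.
Ionix's first-order condition: 136 - 2q_I - (q_F + q_M) = 0.
Adding the 3 first-order conditions: 403 − 4Q = 0, so Q = 403/4.
Back-substituting: q_F = (134 − 403/4) = 133/4, q_M = (133 − 403/4) = 129/4, q_I = (136 − 403/4) = 141/4.
Total output Q = 403/4, so price P = 236 - 403/4 = 541/4.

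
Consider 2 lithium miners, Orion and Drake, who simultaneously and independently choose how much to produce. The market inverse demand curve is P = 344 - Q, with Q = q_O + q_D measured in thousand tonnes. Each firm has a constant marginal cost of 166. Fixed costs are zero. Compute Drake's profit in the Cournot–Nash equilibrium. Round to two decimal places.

Each firm earns π_i = (344 - Q)q_i - 166q_i.
First-order condition (treating rivals' output as given): 178 - 2q_i - q_j = 0.
By symmetry each firm produces the same amount; substituting q_j = q_i yields q_i = 178/3.
Price P = 344 - 356/3 = 676/3.
Drake's profit: (676/3 - 166)·(178/3) = 3520.4444.

3520.44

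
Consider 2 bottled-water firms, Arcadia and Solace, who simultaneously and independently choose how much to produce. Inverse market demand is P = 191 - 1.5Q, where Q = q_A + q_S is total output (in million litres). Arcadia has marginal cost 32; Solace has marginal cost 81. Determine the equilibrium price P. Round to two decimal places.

Arcadia's profit: π_A = (191 - 1.5Q)q_A - (32q_A). Setting ∂π_A/∂q_A = 0: 159 - 3q_A - (3/2)(q_S) = 0.
Solace's profit: π_S = (191 - 1.5Q)q_S - (81q_S). Setting ∂π_S/∂q_S = 0: 110 - 3q_S - (3/2)(q_A) = 0.
Best responses: q_A = (159 - (3/2)q_S)/3, q_S = (110 - (3/2)q_A)/3.
Solving the pair: q_A = 416/9, q_S = 122/9.
Total output Q = 538/9, so price P = 191 - (3/2)·(538/9) = 304/3.

101.33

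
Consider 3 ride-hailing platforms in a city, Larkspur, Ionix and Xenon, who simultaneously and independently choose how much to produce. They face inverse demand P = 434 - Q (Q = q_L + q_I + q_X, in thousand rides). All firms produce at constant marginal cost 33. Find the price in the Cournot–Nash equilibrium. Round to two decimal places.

133.25

A representative firm's profit is π_i = q_i(434 - Q) - 33q_i.
Setting ∂π_i/∂q_i = 0 with rivals' quantities fixed: 401 - 2q_i - Σ_{j≠i} q_j = 0.
By symmetry each firm produces the same amount; substituting Σ_{j≠i} q_j = 2q_i yields q_i = 401/4.
Total output Q = 1203/4, so price P = 434 - 1203/4 = 533/4.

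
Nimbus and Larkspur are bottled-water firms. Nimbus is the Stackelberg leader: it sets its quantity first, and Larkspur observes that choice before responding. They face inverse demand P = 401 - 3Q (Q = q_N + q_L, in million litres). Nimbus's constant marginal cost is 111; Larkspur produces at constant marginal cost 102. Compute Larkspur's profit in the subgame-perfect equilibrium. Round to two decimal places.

2093.52

The follower Larkspur best-responds to any q_N: π_L = (401 - 3Q)q_L - 102q_L.
∂π_L/∂q_L = 299 - 3q_N - 6q_L = 0 gives the reaction function q_L = (299 - 3q_N)/6.
Nimbus substitutes q_L(q_N) into its own profit: π_N = q_N(401 - 3q_N - (299 - 3q_N)/2) - 111q_N = (503/2 - (3/2)q_N)q_N - 111q_N.
The leader's first-order condition 281/2 - 3q_N = 0 yields q_N = 281/6.
Then q_L = (299 - 3·(281/6))/6 = 317/12.
Price P = 401 - 3·(293/4) = 725/4.
Larkspur's profit: (725/4 - 102)·(317/12) = 2093.5208.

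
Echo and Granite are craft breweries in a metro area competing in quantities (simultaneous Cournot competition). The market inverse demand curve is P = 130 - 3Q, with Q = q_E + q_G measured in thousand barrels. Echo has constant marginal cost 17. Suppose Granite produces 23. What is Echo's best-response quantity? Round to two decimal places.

With the rival's output fixed at 23, Echo's profit is π_E = (130 - 3·23 - 3q_E)q_E - (17q_E) = (61 - 3q_E)q_E - (17q_E).
∂π_E/∂q_E = 44 - 6q_E = 0, so q_E = 22/3.

7.33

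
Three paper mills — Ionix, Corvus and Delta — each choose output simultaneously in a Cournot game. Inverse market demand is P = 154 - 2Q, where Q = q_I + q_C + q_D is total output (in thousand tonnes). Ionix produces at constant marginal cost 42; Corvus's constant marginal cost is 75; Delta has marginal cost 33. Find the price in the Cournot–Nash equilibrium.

76

Ionix's profit: π_I = (154 - 2Q)q_I - (42q_I). Setting ∂π_I/∂q_I = 0: 112 - 4q_I - 2(q_C + q_D) = 0.
Corvus's profit: π_C = (154 - 2Q)q_C - (75q_C). Setting ∂π_C/∂q_C = 0: 79 - 4q_C - 2(q_I + q_D) = 0.
Delta's first-order condition: 121 - 4q_D - 2(q_I + q_C) = 0.
Adding the 3 conditions: 312 − 4Q − 4Q = 0, i.e. Q = 39.
Back-substituting: q_I = (112 − 78)/2 = 17, q_C = (79 − 78)/2 = 1/2, q_D = (121 − 78)/2 = 43/2.
Total output Q = 39, so price P = 154 - 2·39 = 76.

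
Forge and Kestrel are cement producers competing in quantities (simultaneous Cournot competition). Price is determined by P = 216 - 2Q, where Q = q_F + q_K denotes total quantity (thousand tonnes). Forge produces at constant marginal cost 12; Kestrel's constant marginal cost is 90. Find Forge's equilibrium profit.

Forge's profit: π_F = (216 - 2Q)q_F - (12q_F). Setting ∂π_F/∂q_F = 0: 204 - 4q_F - 2(q_K) = 0.
Kestrel's profit: π_K = (216 - 2Q)q_K - (90q_K). Setting ∂π_K/∂q_K = 0: 126 - 4q_K - 2(q_F) = 0.
Rearranging gives the reaction functions q_F = (204 - 2q_K)/4 and q_K = (126 - 2q_F)/4.
Substituting one into the other gives q_F = 47 and q_K = 8.
Price P = 216 - 2·55 = 106.
Forge's profit: (106 - 12)·47 = 4418.

4418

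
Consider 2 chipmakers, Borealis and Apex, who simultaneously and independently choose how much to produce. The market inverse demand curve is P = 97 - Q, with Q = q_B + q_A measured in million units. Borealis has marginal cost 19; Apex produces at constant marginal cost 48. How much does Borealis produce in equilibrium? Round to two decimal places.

35.67

Borealis's profit: π_B = (97 - Q)q_B - (19q_B). Setting ∂π_B/∂q_B = 0: 78 - 2q_B - (q_A) = 0.
Apex's profit: π_A = (97 - Q)q_A - (48q_A). Setting ∂π_A/∂q_A = 0: 49 - 2q_A - (q_B) = 0.
Rearranging gives the reaction functions q_B = (78 - q_A)/2 and q_A = (49 - q_B)/2.
Substituting one into the other gives q_B = 107/3 and q_A = 20/3.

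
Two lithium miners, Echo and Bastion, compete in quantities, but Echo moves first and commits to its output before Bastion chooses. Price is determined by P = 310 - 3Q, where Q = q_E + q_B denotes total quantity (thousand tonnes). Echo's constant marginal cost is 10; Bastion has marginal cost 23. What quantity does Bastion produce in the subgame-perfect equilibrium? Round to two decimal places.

21.75

The follower Bastion best-responds to any q_E: π_B = (310 - 3Q)q_B - 23q_B.
∂π_B/∂q_B = 287 - 3q_E - 6q_B = 0 gives the reaction function q_B = (287 - 3q_E)/6.
The leader anticipates this reaction. Substituting into P = 310 - 3Q gives P = 333/2 - (3/2)q_E, so π_E = (333/2 - (3/2)q_E)q_E - 10q_E.
Maximising: ∂π_E/∂q_E = 313/2 - 3q_E = 0, giving q_E = 313/6.
Then q_B = (287 - 3·(313/6))/6 = 87/4.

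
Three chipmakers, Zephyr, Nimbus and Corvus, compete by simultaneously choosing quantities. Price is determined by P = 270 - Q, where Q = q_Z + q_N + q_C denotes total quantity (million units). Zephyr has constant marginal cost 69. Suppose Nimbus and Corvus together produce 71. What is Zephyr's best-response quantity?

65

With rivals' combined output fixed at 71, Zephyr's profit is π_Z = (270 - 71 - q_Z)q_Z - (69q_Z) = (199 - q_Z)q_Z - (69q_Z).
∂π_Z/∂q_Z = 130 - 2q_Z = 0, so q_Z = 65.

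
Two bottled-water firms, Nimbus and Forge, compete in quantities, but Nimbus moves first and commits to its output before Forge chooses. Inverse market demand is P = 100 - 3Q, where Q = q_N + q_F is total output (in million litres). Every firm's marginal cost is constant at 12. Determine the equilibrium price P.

Solve by backward induction. Given q_N, the follower Forge maximises π_F = (100 - 3q_N - 3q_F)q_F - 12q_F.
Setting the follower's marginal profit to zero, 88 - 3q_N - 6q_F = 0, i.e. q_F = (88 - 3q_N)/6.
Nimbus substitutes q_F(q_N) into its own profit: π_N = q_N(100 - 3q_N - (88 - 3q_N)/2) - 12q_N = (56 - (3/2)q_N)q_N - 12q_N.
Leader FOC: 44 - 3q_N = 0, so q_N = 44/3.
Then q_F = (88 - 3·(44/3))/6 = 22/3.
Total output Q = 22, so price P = 100 - 3·22 = 34.

34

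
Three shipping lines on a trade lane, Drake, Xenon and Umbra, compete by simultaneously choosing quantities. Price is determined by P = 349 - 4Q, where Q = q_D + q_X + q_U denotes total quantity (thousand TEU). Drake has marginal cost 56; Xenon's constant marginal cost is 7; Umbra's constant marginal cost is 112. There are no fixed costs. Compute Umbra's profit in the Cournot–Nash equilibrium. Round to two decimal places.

90.25

Drake's profit: π_D = (349 - 4Q)q_D - (56q_D). Setting ∂π_D/∂q_D = 0: 293 - 8q_D - 4(q_X + q_U) = 0.
Xenon's profit: π_X = (349 - 4Q)q_X - (7q_X). Setting ∂π_X/∂q_X = 0: 342 - 8q_X - 4(q_D + q_U) = 0.
Umbra's profit: π_U = (349 - 4Q)q_U - (112q_U). Setting ∂π_U/∂q_U = 0: 237 - 8q_U - 4(q_D + q_X) = 0.
Summing all 3 equations gives 872 − 16Q = 0, hence Q = 109/2.
Back-substituting: q_D = (293 − 218)/4 = 75/4, q_X = (342 − 218)/4 = 31, q_U = (237 − 218)/4 = 19/4.
Price P = 349 - 4·(109/2) = 131.
Umbra's profit: (131 - 112)·(19/4) = 361/4.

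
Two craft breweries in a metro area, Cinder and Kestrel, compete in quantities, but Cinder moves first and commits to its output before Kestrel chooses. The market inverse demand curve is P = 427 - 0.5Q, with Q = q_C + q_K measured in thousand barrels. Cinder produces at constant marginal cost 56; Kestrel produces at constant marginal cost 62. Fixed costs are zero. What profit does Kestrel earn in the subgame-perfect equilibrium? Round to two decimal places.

The follower Kestrel best-responds to any q_C: π_K = (427 - 0.5Q)q_K - 62q_K.
Follower FOC: 365 - (1/2)q_C - q_K = 0, so q_K(q_C) = (365 - (1/2)q_C).
Cinder substitutes q_K(q_C) into its own profit: π_C = q_C(427 - (1/2)q_C - (365 - (1/2)q_C)/2) - 56q_C = (489/2 - (1/4)q_C)q_C - 56q_C.
Leader FOC: 377/2 - (1/2)q_C = 0, so q_C = 377.
Then q_K = (365 - (1/2)·377) = 353/2.
Price P = 427 - (1/2)·(1107/2) = 601/4.
Kestrel's profit: (601/4 - 62)·(353/2) = 15576.1250.

15576.13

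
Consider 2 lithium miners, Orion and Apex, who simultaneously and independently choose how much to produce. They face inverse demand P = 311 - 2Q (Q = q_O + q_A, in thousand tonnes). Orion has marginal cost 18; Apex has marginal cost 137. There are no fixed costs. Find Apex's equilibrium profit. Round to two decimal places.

168.06

Orion's profit: π_O = (311 - 2Q)q_O - (18q_O). Setting ∂π_O/∂q_O = 0: 293 - 4q_O - 2(q_A) = 0.
Apex's profit: π_A = (311 - 2Q)q_A - (137q_A). Setting ∂π_A/∂q_A = 0: 174 - 4q_A - 2(q_O) = 0.
So q_O = (293 - 2q_A)/4 and q_A = (174 - 2q_O)/4.
Substituting one into the other gives q_O = 206/3 and q_A = 55/6.
Price P = 311 - 2·(467/6) = 466/3.
Apex's profit: (466/3 - 137)·(55/6) = 168.0556.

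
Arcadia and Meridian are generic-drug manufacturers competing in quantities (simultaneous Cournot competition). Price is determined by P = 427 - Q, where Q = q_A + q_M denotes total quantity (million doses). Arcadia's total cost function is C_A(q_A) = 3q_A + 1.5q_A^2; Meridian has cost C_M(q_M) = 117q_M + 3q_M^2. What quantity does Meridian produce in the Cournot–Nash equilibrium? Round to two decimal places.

Arcadia's profit: π_A = (427 - Q)q_A - (3q_A + (3/2)q_A²). Setting ∂π_A/∂q_A = 0: 424 - 5q_A - (q_M) = 0.
Meridian's first-order condition: 310 - 8q_M - (q_A) = 0.
So q_A = (424 - q_M)/5 and q_M = (310 - q_A)/8.
Solving the pair: q_A = 79.0256, q_M = 1126/39.

28.87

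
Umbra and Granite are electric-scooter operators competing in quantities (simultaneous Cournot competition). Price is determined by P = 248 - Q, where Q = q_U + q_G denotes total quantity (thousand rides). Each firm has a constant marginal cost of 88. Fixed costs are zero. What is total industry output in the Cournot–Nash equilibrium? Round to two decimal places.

A representative firm's profit is π_i = q_i(248 - Q) - 88q_i.
First-order condition (treating rivals' output as given): 160 - 2q_i - q_j = 0.
By symmetry each firm produces the same amount; substituting q_j = q_i yields q_i = 160/3.
Total output Q = 160/3 + 160/3 = 320/3.

106.67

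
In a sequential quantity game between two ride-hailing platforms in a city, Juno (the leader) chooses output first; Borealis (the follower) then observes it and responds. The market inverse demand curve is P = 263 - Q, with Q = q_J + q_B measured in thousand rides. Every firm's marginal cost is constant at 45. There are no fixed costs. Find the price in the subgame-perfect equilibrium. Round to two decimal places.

99.50

The follower Borealis best-responds to any q_J: π_B = (263 - Q)q_B - 45q_B.
∂π_B/∂q_B = 218 - q_J - 2q_B = 0 gives the reaction function q_B = (218 - q_J)/2.
The leader anticipates this reaction. Substituting into P = 263 - Q gives P = 154 - (1/2)q_J, so π_J = (154 - (1/2)q_J)q_J - 45q_J.
Maximising: ∂π_J/∂q_J = 109 - q_J = 0, giving q_J = 109.
Then q_B = (218 - 109)/2 = 109/2.
Total output Q = 327/2, so price P = 263 - 327/2 = 199/2.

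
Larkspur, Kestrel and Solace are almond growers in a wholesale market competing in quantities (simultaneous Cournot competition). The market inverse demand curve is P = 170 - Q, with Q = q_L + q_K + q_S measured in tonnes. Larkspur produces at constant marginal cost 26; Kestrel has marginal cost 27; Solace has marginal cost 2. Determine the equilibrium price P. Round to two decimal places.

Larkspur's profit: π_L = (170 - Q)q_L - (26q_L). Setting ∂π_L/∂q_L = 0: 144 - 2q_L - (q_K + q_S) = 0.
Kestrel's profit: π_K = (170 - Q)q_K - (27q_K). Setting ∂π_K/∂q_K = 0: 143 - 2q_K - (q_L + q_S) = 0.
Solace's profit: π_S = (170 - Q)q_S - (2q_S). Setting ∂π_S/∂q_S = 0: 168 - 2q_S - (q_L + q_K) = 0.
Adding the 3 conditions: 455 − 2Q − 2Q = 0, i.e. Q = 455/4.
Back-substituting: q_L = (144 − 455/4) = 121/4, q_K = (143 − 455/4) = 117/4, q_S = (168 − 455/4) = 217/4.
Total output Q = 455/4, so price P = 170 - 455/4 = 225/4.

56.25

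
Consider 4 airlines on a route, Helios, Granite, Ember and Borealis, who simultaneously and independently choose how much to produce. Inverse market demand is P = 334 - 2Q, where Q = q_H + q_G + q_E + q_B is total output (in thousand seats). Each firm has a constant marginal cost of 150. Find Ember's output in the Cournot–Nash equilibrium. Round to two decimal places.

A representative firm's profit is π_i = q_i(334 - 2Q) - 150q_i.
First-order condition (treating rivals' output as given): 184 - 4q_i - 2·Σ_{j≠i} q_j = 0.
By symmetry each firm produces the same amount; substituting Σ_{j≠i} q_j = 3q_i yields q_i = 184/10 = 92/5.

18.40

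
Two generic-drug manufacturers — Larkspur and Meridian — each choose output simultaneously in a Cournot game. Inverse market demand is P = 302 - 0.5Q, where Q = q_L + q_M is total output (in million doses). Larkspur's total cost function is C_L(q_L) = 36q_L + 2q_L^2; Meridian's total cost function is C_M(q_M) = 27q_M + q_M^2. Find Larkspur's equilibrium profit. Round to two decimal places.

Larkspur's profit: π_L = (302 - 0.5Q)q_L - (36q_L + 2q_L²). Setting ∂π_L/∂q_L = 0: 266 - 5q_L - (1/2)(q_M) = 0.
Meridian's first-order condition: 275 - 3q_M - (1/2)(q_L) = 0.
Rearranging gives the reaction functions q_L = (266 - (1/2)q_M)/5 and q_M = (275 - (1/2)q_L)/3.
Substituting one into the other gives q_L = 44.7797 and q_M = 84.2034.
Price P = 302 - (1/2)·128.9831 = 237.5085.
Larkspur's profit: 237.5085·44.7797 - 36·44.7797 - 2·44.7797² = 5013.0451.

5013.05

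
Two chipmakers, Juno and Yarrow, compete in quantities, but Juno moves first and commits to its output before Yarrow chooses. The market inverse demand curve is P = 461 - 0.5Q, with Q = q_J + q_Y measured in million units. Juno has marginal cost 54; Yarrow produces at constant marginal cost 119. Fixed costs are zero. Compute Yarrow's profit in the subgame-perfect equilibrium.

The follower Yarrow best-responds to any q_J: π_Y = (461 - 0.5Q)q_Y - 119q_Y.
∂π_Y/∂q_Y = 342 - (1/2)q_J - q_Y = 0 gives the reaction function q_Y = (342 - (1/2)q_J).
The leader anticipates this reaction. Substituting into P = 461 - 0.5Q gives P = 290 - (1/4)q_J, so π_J = (290 - (1/4)q_J)q_J - 54q_J.
Leader FOC: 236 - (1/2)q_J = 0, so q_J = 472.
Then q_Y = (342 - (1/2)·472) = 106.
Price P = 461 - (1/2)·578 = 172.
Yarrow's profit: (172 - 119)·106 = 5618.

5618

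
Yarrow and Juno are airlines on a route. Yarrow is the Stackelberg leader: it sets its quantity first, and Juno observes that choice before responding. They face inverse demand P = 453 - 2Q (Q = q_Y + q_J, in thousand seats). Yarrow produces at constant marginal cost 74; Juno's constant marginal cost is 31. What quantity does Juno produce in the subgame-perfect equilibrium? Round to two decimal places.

63.50

The follower Juno best-responds to any q_Y: π_J = (453 - 2Q)q_J - 31q_J.
Follower FOC: 422 - 2q_Y - 4q_J = 0, so q_J(q_Y) = (422 - 2q_Y)/4.
Yarrow substitutes q_J(q_Y) into its own profit: π_Y = q_Y(453 - 2q_Y - (422 - 2q_Y)/2) - 74q_Y = (242 - q_Y)q_Y - 74q_Y.
The leader's first-order condition 168 - 2q_Y = 0 yields q_Y = 84.
Then q_J = (422 - 2·84)/4 = 127/2.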